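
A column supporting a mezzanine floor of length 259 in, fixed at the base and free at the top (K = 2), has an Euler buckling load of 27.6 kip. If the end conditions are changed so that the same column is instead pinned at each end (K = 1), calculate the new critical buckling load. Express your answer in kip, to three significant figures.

P_cr ∝ 1/K², so P_cr,new = P_cr,old × (K_old/K_new)² = 27.6 × (2/1)²
= 27.6 × 4.000 = 110 kip

P_cr ≈ 110 kip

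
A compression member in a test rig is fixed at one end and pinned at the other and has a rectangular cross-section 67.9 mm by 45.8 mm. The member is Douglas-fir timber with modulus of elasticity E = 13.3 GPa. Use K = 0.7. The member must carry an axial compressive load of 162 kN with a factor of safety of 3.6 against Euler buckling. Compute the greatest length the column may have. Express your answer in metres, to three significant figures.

Buckling occurs about the weak axis: I_min = h·b³/12 with b = 45.8 mm (the shorter side).
I_min = 67.9×45.8³/12 = 5.436×10^5 mm⁴
I = 5.436×10^-7 m⁴
Required critical load P_cr = n·P = 3.6 × 162 = 583.2 kN = 5.832×10^5 N
From P_cr = π²EI/(K·L)²:  L = (1/K)·√(π²EI/P_cr) = (1/0.7)·√(π²×1.33×10^10×5.436×10^-7/5.832×10^5)
L = 0.500 m

L_max ≈ 0.500 m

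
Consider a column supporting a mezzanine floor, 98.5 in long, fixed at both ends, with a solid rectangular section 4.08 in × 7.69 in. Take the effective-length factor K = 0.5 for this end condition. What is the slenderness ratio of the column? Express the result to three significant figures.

λ ≈ 41.8

Buckling occurs about the weak axis: I_min = h·b³/12 with b = 4.08 in (the shorter side).
I_min = 7.69×4.08³/12 = 43.52 in⁴
A = 31.38 in²;  r_min = √(I/A) = √(43.52/31.38) = 1.178 in
L_e = K·L = 0.5 × 98.5 = 49.25 in
λ = L_e / r_min = 49.250 / 1.178 = 41.8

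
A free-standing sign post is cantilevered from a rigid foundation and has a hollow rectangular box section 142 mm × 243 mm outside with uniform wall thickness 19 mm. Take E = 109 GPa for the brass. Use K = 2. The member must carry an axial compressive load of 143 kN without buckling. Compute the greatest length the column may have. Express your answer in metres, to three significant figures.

Inner dimensions: h_i = 243 − 2×19 = 205.0 mm, b_i = 142 − 2×19 = 104.0 mm
Weak-axis I_min = (h_o·b_o³ − h_i·b_i³)/12 with b_o = 142, b_i = 104.0 mm (shorter outer/inner sides).
I_min = (243×142³ − 205.0×104.0³)/12 = 3.877×10^7 mm⁴
I = 3.877×10^-5 m⁴
At the buckling limit P_cr = P = 1.430×10^5 N
From P_cr = π²EI/(K·L)²:  L = (1/K)·√(π²EI/P_cr) = (1/2)·√(π²×1.09×10^11×3.877×10^-5/1.430×10^5)
L = 8.54 m

L_max ≈ 8.54 m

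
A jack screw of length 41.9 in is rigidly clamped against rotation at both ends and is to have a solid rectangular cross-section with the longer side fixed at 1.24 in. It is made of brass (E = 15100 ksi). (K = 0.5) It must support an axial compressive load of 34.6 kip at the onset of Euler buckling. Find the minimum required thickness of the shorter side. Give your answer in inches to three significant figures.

L_e = K·L = 0.5 × 41.9 = 20.95 in
Required I = P_cr·L_e²/(π²E) = 3.460×10^4 × 20.95² / (π² × 1.51×10^7) = 0.1019 in⁴
Rectangle, weak axis: I_min = h·b³/12 with h = 1.24 in fixed  ⇒  b = (12I/h)^(1/3) = 0.995 in

b ≈ 0.995 in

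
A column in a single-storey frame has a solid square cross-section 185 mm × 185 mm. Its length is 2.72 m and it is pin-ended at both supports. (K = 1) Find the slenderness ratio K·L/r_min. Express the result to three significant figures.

λ ≈ 50.9

I = a⁴/12 = 185⁴/12 = 9.761×10^7 mm⁴
A = 3.422×10^4 mm²;  r_min = √(I/A) = √(9.761×10^7/3.422×10^4) = 53.40 mm
L_e = K·L = 1 × 2.72 m = 2.720 m = 2720.0 mm
λ = L_e / r_min = 2720.0 / 53.40 = 50.9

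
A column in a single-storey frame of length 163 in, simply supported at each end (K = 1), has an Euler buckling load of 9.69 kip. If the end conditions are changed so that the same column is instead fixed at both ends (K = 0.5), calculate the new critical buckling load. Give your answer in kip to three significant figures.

P_cr ≈ 38.8 kip

P_cr ∝ 1/K², so P_cr,new = P_cr,old × (K_old/K_new)² = 9.69 × (1/0.5)²
= 9.69 × 4.000 = 38.8 kip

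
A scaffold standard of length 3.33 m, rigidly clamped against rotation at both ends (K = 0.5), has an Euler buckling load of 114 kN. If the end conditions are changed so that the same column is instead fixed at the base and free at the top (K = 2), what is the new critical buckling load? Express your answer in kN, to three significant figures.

P_cr ≈ 7.12 kN

P_cr ∝ 1/K², so P_cr,new = P_cr,old × (K_old/K_new)² = 114 × (0.5/2)²
= 114 × 0.06250 = 7.12 kN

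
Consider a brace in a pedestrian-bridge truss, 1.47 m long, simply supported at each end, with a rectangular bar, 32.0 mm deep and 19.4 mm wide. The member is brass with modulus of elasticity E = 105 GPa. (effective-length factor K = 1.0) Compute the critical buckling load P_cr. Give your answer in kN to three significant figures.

Buckling occurs about the weak axis: I_min = h·b³/12 with b = 19.4 mm (the shorter side).
I_min = 32.0×19.4³/12 = 1.947×10^4 mm⁴
I = 1.947×10^4 mm⁴ = 1.947×10^-8 m⁴
Effective length L_e = K·L = 1 × 1.47 = 1.470 m
P_cr = π²EI / L_e² = π² × 105×10⁹ × 1.947×10^-8 / 1.470² = 9.337×10^3 N

P_cr ≈ 9.34 kN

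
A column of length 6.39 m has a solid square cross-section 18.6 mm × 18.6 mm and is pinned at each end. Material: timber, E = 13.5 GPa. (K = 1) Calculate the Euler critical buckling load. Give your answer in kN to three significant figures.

I = a⁴/12 = 18.6⁴/12 = 9.974×10^3 mm⁴
I = 9.974×10^3 mm⁴ = 9.974×10^-9 m⁴
Effective length L_e = K·L = 1 × 6.39 = 6.390 m
P_cr = π²EI / L_e² = π² × 13.5×10⁹ × 9.974×10^-9 / 6.390² = 32.55 N

P_cr ≈ 0.0325 kN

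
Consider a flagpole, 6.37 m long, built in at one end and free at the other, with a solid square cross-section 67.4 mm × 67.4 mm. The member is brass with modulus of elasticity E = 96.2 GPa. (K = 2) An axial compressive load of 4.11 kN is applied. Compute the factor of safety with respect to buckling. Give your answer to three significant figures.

n ≈ 2.45

I = a⁴/12 = 67.4⁴/12 = 1.720×10^6 mm⁴
I = 1.720×10^6 mm⁴ = 1.720×10^-6 m⁴
Effective length L_e = K·L = 2 × 6.37 = 12.74 m
P_cr = π²EI / L_e² = π² × 96.2×10⁹ × 1.720×10^-6 / 12.74² = 1.006×10^4 N
Factor of safety n = P_cr / P = 10.060 / 4.11 = 2.45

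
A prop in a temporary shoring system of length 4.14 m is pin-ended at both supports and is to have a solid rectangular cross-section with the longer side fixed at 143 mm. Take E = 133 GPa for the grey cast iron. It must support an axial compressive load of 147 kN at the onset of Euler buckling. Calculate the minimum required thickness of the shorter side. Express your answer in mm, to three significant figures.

b ≈ 54.4 mm

L_e = K·L = 1 × 4.14 = 4.140 m
Required I = P_cr·L_e²/(π²E) = 1.470×10^5 × 4.140² / (π² × 1.33×10^11) = 1.919×10^-6 m⁴
I_req = 1.919×10^6 mm⁴
Rectangle, weak axis: I_min = h·b³/12 with h = 143 mm fixed  ⇒  b = (12I/h)^(1/3) = 54.4 mm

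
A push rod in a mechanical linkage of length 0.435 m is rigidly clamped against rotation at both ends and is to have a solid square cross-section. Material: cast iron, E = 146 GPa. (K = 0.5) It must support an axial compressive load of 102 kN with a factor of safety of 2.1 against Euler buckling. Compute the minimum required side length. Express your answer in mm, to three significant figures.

a ≈ 17.0 mm

Required P_cr = n·P = 2.1 × 102 = 214.2 kN
L_e = K·L = 0.5 × 0.435 = 0.2175 m
Required I = P_cr·L_e²/(π²E) = 2.142×10^5 × 0.2175² / (π² × 1.46×10^11) = 7.032×10^-9 m⁴
I_req = 7.032×10^3 mm⁴
Solid square: I = a⁴/12  ⇒  a = (12I)^(1/4) = (12×7.032×10^3)^(1/4) = 17.0 mm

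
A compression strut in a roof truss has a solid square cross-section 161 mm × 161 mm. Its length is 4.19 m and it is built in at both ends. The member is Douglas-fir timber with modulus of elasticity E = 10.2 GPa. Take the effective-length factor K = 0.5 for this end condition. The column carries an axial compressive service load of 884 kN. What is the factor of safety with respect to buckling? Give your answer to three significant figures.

n ≈ 1.45

I = a⁴/12 = 161⁴/12 = 5.599×10^7 mm⁴
I = 5.599×10^7 mm⁴ = 5.599×10^-5 m⁴
Effective length L_e = K·L = 0.5 × 4.19 = 2.095 m
P_cr = π²EI / L_e² = π² × 10.2×10⁹ × 5.599×10^-5 / 2.095² = 1.284×10^6 N
Factor of safety n = P_cr / P = 1284.3 / 884 = 1.45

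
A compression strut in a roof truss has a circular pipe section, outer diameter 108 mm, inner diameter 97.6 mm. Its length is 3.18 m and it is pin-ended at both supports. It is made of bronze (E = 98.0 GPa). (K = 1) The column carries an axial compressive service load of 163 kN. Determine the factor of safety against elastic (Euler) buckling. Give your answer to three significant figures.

d_o = 108 mm, d_i = 97.6 mm
I = π(d_o⁴ − d_i⁴)/64 = π(108⁴ − 97.60⁴)/64 = 2.224×10^6 mm⁴
I = 2.224×10^6 mm⁴ = 2.224×10^-6 m⁴
Effective length L_e = K·L = 1 × 3.18 = 3.180 m
P_cr = π²EI / L_e² = π² × 98.0×10⁹ × 2.224×10^-6 / 3.180² = 2.127×10^5 N
Factor of safety n = P_cr / P = 212.73 / 163 = 1.31

n ≈ 1.31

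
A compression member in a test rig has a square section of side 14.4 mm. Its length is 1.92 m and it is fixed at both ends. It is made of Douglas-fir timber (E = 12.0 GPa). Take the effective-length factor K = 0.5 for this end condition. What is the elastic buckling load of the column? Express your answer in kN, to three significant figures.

P_cr ≈ 0.460 kN

I = a⁴/12 = 14.4⁴/12 = 3.583×10^3 mm⁴
I = 3.583×10^3 mm⁴ = 3.583×10^-9 m⁴
Effective length L_e = K·L = 0.5 × 1.92 = 0.9600 m
P_cr = π²EI / L_e² = π² × 12.0×10⁹ × 3.583×10^-9 / 0.9600² = 460.5 N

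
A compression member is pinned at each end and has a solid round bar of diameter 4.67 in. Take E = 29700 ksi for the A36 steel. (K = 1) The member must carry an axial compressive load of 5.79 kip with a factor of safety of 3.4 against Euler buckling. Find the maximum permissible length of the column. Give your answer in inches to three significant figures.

L_max ≈ 590 in

I = πd⁴/64 = π×4.67⁴/64 = 23.35 in⁴
Required critical load P_cr = n·P = 3.4 × 5.79 = 19.69 kip = 1.969×10^4 lb
From P_cr = π²EI/(K·L)²:  L = (1/K)·√(π²EI/P_cr) = (1/1)·√(π²×2.97×10^7×23.35/1.969×10^4)
L = 590 in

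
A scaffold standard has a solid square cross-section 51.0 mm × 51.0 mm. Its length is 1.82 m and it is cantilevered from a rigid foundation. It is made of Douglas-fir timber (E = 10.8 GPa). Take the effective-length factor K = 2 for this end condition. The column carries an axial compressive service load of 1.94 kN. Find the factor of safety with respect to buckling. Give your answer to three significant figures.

n ≈ 2.34

I = a⁴/12 = 51.0⁴/12 = 5.638×10^5 mm⁴
I = 5.638×10^5 mm⁴ = 5.638×10^-7 m⁴
Effective length L_e = K·L = 2 × 1.82 = 3.640 m
P_cr = π²EI / L_e² = π² × 10.8×10⁹ × 5.638×10^-7 / 3.640² = 4.535×10^3 N
Factor of safety n = P_cr / P = 4.5354 / 1.94 = 2.34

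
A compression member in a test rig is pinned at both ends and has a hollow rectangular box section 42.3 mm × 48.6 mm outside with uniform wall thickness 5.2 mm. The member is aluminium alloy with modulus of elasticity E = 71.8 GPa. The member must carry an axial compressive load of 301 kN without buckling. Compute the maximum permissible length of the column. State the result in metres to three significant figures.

L_max ≈ 0.692 m

Inner dimensions: h_i = 48.6 − 2×5.2 = 38.20 mm, b_i = 42.3 − 2×5.2 = 31.90 mm
Weak-axis I_min = (h_o·b_o³ − h_i·b_i³)/12 with b_o = 42.3, b_i = 31.90 mm (shorter outer/inner sides).
I_min = (48.6×42.3³ − 38.20×31.90³)/12 = 2.032×10^5 mm⁴
I = 2.032×10^-7 m⁴
At the buckling limit P_cr = P = 3.010×10^5 N
From P_cr = π²EI/(K·L)²:  L = (1/K)·√(π²EI/P_cr) = (1/1)·√(π²×7.18×10^10×2.032×10^-7/3.010×10^5)
L = 0.692 m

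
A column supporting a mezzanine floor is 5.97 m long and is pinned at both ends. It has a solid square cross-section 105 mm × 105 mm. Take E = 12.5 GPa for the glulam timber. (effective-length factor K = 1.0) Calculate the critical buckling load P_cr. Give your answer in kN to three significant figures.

I = a⁴/12 = 105⁴/12 = 1.013×10^7 mm⁴
I = 1.013×10^7 mm⁴ = 1.013×10^-5 m⁴
Effective length L_e = K·L = 1 × 5.97 = 5.970 m
P_cr = π²EI / L_e² = π² × 12.5×10⁹ × 1.013×10^-5 / 5.970² = 3.506×10^4 N

P_cr ≈ 35.1 kN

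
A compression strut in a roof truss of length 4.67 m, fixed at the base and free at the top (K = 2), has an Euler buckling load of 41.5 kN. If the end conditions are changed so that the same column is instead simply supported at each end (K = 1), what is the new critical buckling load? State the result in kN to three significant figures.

P_cr ∝ 1/K², so P_cr,new = P_cr,old × (K_old/K_new)² = 41.5 × (2/1)²
= 41.5 × 4.000 = 166 kN

P_cr ≈ 166 kN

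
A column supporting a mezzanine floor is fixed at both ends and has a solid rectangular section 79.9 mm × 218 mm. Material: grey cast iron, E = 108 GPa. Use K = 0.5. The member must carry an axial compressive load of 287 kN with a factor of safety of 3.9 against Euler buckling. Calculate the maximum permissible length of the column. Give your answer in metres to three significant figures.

Buckling occurs about the weak axis: I_min = h·b³/12 with b = 79.9 mm (the shorter side).
I_min = 218×79.9³/12 = 9.266×10^6 mm⁴
I = 9.266×10^-6 m⁴
Required critical load P_cr = n·P = 3.9 × 287 = 1119 kN = 1.119×10^6 N
From P_cr = π²EI/(K·L)²:  L = (1/K)·√(π²EI/P_cr) = (1/0.5)·√(π²×1.08×10^11×9.266×10^-6/1.119×10^6)
L = 5.94 m

L_max ≈ 5.94 m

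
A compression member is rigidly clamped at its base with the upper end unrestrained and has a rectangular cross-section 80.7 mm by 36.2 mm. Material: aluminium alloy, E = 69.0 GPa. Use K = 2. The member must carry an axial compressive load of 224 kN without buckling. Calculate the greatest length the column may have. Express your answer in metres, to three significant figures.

Buckling occurs about the weak axis: I_min = h·b³/12 with b = 36.2 mm (the shorter side).
I_min = 80.7×36.2³/12 = 3.190×10^5 mm⁴
I = 3.190×10^-7 m⁴
At the buckling limit P_cr = P = 2.240×10^5 N
From P_cr = π²EI/(K·L)²:  L = (1/K)·√(π²EI/P_cr) = (1/2)·√(π²×6.90×10^10×3.190×10^-7/2.240×10^5)
L = 0.492 m

L_max ≈ 0.492 m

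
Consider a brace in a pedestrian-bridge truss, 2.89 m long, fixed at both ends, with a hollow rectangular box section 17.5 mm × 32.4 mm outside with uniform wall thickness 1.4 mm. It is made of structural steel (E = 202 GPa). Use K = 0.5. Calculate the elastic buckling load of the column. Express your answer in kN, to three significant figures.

P_cr ≈ 6.34 kN

Inner dimensions: h_i = 32.4 − 2×1.4 = 29.60 mm, b_i = 17.5 − 2×1.4 = 14.70 mm
Weak-axis I_min = (h_o·b_o³ − h_i·b_i³)/12 with b_o = 17.5, b_i = 14.70 mm (shorter outer/inner sides).
I_min = (32.4×17.5³ − 29.60×14.70³)/12 = 6.635×10^3 mm⁴
I = 6.635×10^3 mm⁴ = 6.635×10^-9 m⁴
Effective length L_e = K·L = 0.5 × 2.89 = 1.445 m
P_cr = π²EI / L_e² = π² × 202×10⁹ × 6.635×10^-9 / 1.445² = 6.335×10^3 N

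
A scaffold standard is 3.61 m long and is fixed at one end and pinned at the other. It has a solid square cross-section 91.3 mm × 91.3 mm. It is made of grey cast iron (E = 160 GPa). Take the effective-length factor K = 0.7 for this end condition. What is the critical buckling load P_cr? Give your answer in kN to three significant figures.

P_cr ≈ 1430 kN

I = a⁴/12 = 91.3⁴/12 = 5.790×10^6 mm⁴
I = 5.790×10^6 mm⁴ = 5.790×10^-6 m⁴
Effective length L_e = K·L = 0.7 × 3.61 = 2.527 m
P_cr = π²EI / L_e² = π² × 160×10⁹ × 5.790×10^-6 / 2.527² = 1.432×10^6 N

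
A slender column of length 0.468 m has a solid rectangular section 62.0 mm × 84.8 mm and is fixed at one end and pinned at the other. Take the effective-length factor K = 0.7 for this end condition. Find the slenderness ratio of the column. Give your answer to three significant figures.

Buckling occurs about the weak axis: I_min = h·b³/12 with b = 62.0 mm (the shorter side).
I_min = 84.8×62.0³/12 = 1.684×10^6 mm⁴
A = 5.258×10^3 mm²;  r_min = √(I/A) = √(1.684×10^6/5.258×10^3) = 17.90 mm
L_e = K·L = 0.7 × 0.468 m = 0.3276 m = 327.60 mm
λ = L_e / r_min = 327.60 / 17.90 = 18.3

λ ≈ 18.3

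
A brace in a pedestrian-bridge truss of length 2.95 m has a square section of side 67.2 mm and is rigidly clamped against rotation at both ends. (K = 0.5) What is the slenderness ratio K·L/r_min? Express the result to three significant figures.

For a square r = a/√12 = 67.2/√12 = 19.40 mm
L_e = K·L = 0.5 × 2.95 m = 1.475 m = 1475.0 mm
λ = L_e / r_min = 1475.0 / 19.40 = 76.0

λ ≈ 76.0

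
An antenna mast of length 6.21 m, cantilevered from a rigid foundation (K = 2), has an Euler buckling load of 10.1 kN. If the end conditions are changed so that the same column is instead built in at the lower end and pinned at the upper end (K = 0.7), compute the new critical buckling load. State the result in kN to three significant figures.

P_cr ≈ 82.4 kN

P_cr ∝ 1/K², so P_cr,new = P_cr,old × (K_old/K_new)² = 10.1 × (2/0.7)²
= 10.1 × 8.163 = 82.4 kN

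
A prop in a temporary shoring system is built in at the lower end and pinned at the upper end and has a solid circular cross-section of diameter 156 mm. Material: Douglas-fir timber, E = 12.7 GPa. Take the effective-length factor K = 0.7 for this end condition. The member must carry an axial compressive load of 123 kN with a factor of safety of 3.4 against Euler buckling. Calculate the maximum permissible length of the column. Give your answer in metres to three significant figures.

L_max ≈ 4.22 m

I = πd⁴/64 = π×156⁴/64 = 2.907×10^7 mm⁴
I = 2.907×10^-5 m⁴
Required critical load P_cr = n·P = 3.4 × 123 = 418.2 kN = 4.182×10^5 N
From P_cr = π²EI/(K·L)²:  L = (1/K)·√(π²EI/P_cr) = (1/0.7)·√(π²×1.27×10^10×2.907×10^-5/4.182×10^5)
L = 4.22 m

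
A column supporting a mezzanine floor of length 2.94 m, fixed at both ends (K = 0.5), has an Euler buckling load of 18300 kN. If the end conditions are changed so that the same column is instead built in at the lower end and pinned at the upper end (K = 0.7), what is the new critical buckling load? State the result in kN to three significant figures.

P_cr ∝ 1/K², so P_cr,new = P_cr,old × (K_old/K_new)² = 18300 × (0.5/0.7)²
= 18300 × 0.5102 = 9340 kN

P_cr ≈ 9340 kN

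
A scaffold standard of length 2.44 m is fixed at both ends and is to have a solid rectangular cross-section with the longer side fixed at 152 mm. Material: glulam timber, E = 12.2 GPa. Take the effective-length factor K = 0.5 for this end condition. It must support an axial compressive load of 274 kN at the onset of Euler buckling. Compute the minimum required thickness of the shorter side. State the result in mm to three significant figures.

b ≈ 64.4 mm

L_e = K·L = 0.5 × 2.44 = 1.220 m
Required I = P_cr·L_e²/(π²E) = 2.740×10^5 × 1.220² / (π² × 1.22×10^10) = 3.387×10^-6 m⁴
I_req = 3.387×10^6 mm⁴
Rectangle, weak axis: I_min = h·b³/12 with h = 152 mm fixed  ⇒  b = (12I/h)^(1/3) = 64.4 mm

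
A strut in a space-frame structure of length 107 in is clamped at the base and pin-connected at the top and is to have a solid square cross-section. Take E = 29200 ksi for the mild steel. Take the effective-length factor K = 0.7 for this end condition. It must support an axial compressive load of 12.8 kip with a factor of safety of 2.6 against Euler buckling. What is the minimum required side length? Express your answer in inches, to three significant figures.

a ≈ 1.67 in

Required P_cr = n·P = 2.6 × 12.8 = 33.28 kip
L_e = K·L = 0.7 × 107 = 74.90 in
Required I = P_cr·L_e²/(π²E) = 3.328×10^4 × 74.90² / (π² × 2.92×10^7) = 0.6478 in⁴
Solid square: I = a⁴/12  ⇒  a = (12I)^(1/4) = (12×0.6478)^(1/4) = 1.67 in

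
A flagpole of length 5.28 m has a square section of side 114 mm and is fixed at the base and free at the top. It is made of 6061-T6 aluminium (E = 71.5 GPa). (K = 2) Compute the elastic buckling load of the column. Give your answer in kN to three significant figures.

I = a⁴/12 = 114⁴/12 = 1.407×10^7 mm⁴
I = 1.407×10^7 mm⁴ = 1.407×10^-5 m⁴
Effective length L_e = K·L = 2 × 5.28 = 10.56 m
P_cr = π²EI / L_e² = π² × 71.5×10⁹ × 1.407×10^-5 / 10.56² = 8.907×10^4 N

P_cr ≈ 89.1 kN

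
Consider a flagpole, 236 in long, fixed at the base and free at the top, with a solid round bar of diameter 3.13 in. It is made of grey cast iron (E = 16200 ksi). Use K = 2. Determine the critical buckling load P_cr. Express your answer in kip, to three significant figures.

P_cr ≈ 3.38 kip

I = πd⁴/64 = π×3.13⁴/64 = 4.711 in⁴
Effective length L_e = K·L = 2 × 236 = 472.0 in
P_cr = π²EI / L_e² = π² × 16200×10³ × 4.711 / 472.0² = 3.381×10^3 lb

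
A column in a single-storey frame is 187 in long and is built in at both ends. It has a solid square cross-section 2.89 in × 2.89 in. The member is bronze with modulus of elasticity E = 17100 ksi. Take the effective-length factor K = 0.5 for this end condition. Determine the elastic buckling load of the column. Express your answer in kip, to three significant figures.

P_cr ≈ 112 kip

I = a⁴/12 = 2.89⁴/12 = 5.813 in⁴
Effective length L_e = K·L = 0.5 × 187 = 93.50 in
P_cr = π²EI / L_e² = π² × 17100×10³ × 5.813 / 93.50² = 1.122×10^5 lb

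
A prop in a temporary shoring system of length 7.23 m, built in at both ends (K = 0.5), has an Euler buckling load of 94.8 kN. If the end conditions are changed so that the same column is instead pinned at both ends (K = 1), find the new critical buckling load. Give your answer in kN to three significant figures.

P_cr ≈ 23.7 kN

P_cr ∝ 1/K², so P_cr,new = P_cr,old × (K_old/K_new)² = 94.8 × (0.5/1)²
= 94.8 × 0.2500 = 23.7 kN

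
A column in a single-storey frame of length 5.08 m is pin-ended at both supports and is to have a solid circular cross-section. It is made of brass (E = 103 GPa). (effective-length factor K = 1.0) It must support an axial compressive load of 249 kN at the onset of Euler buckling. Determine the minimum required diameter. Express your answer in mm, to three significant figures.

d ≈ 107 mm

L_e = K·L = 1 × 5.08 = 5.080 m
Required I = P_cr·L_e²/(π²E) = 2.490×10^5 × 5.080² / (π² × 1.03×10^11) = 6.321×10^-6 m⁴
I_req = 6.321×10^6 mm⁴
Solid circle: I = πd⁴/64  ⇒  d = (64I/π)^(1/4) = (64×6.321×10^6/π)^(1/4) = 107 mm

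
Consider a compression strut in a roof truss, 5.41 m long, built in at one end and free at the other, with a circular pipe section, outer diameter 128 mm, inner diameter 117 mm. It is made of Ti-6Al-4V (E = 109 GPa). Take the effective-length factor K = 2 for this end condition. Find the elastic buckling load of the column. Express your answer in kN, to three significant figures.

P_cr ≈ 36.6 kN

d_o = 128 mm, d_i = 117 mm
I = π(d_o⁴ − d_i⁴)/64 = π(128⁴ − 117.0⁴)/64 = 3.978×10^6 mm⁴
I = 3.978×10^6 mm⁴ = 3.978×10^-6 m⁴
Effective length L_e = K·L = 2 × 5.41 = 10.82 m
P_cr = π²EI / L_e² = π² × 109×10⁹ × 3.978×10^-6 / 10.82² = 3.656×10^4 N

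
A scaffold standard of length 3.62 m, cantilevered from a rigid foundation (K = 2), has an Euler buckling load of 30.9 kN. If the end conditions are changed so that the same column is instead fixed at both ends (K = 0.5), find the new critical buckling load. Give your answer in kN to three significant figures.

P_cr ∝ 1/K², so P_cr,new = P_cr,old × (K_old/K_new)² = 30.9 × (2/0.5)²
= 30.9 × 16.00 = 494 kN

P_cr ≈ 494 kN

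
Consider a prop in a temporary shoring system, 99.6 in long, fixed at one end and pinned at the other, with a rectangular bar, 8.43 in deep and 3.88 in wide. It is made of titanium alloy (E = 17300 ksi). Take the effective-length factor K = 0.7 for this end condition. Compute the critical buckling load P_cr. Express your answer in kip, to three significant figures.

Buckling occurs about the weak axis: I_min = h·b³/12 with b = 3.88 in (the shorter side).
I_min = 8.43×3.88³/12 = 41.03 in⁴
Effective length L_e = K·L = 0.7 × 99.6 = 69.72 in
P_cr = π²EI / L_e² = π² × 17300×10³ × 41.03 / 69.72² = 1.441×10^6 lb

P_cr ≈ 1440 kip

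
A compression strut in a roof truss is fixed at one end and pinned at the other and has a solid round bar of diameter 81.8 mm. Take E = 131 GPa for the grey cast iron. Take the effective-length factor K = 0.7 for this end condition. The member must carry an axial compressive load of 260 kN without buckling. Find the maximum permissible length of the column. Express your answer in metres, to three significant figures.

I = πd⁴/64 = π×81.8⁴/64 = 2.198×10^6 mm⁴
I = 2.198×10^-6 m⁴
At the buckling limit P_cr = P = 2.600×10^5 N
From P_cr = π²EI/(K·L)²:  L = (1/K)·√(π²EI/P_cr) = (1/0.7)·√(π²×1.31×10^11×2.198×10^-6/2.600×10^5)
L = 4.72 m

L_max ≈ 4.72 m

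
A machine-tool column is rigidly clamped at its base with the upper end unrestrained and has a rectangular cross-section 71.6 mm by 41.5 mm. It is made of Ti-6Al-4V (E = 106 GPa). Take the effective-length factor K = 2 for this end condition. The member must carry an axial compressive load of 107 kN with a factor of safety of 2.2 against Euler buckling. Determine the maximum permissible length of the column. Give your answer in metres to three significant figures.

Buckling occurs about the weak axis: I_min = h·b³/12 with b = 41.5 mm (the shorter side).
I_min = 71.6×41.5³/12 = 4.265×10^5 mm⁴
I = 4.265×10^-7 m⁴
Required critical load P_cr = n·P = 2.2 × 107 = 235.4 kN = 2.354×10^5 N
From P_cr = π²EI/(K·L)²:  L = (1/K)·√(π²EI/P_cr) = (1/2)·√(π²×1.06×10^11×4.265×10^-7/2.354×10^5)
L = 0.688 m

L_max ≈ 0.688 m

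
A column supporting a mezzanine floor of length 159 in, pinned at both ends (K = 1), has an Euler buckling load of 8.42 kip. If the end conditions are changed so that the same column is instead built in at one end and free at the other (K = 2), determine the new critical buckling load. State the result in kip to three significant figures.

P_cr ≈ 2.10 kip

P_cr ∝ 1/K², so P_cr,new = P_cr,old × (K_old/K_new)² = 8.42 × (1/2)²
= 8.42 × 0.2500 = 2.10 kip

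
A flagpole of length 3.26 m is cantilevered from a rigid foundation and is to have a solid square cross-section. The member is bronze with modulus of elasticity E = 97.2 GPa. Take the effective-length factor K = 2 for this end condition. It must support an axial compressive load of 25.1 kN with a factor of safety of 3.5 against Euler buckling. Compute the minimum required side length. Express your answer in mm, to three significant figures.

Required P_cr = n·P = 3.5 × 25.1 = 87.85 kN
L_e = K·L = 2 × 3.26 = 6.520 m
Required I = P_cr·L_e²/(π²E) = 8.785×10^4 × 6.520² / (π² × 9.72×10^10) = 3.893×10^-6 m⁴
I_req = 3.893×10^6 mm⁴
Solid square: I = a⁴/12  ⇒  a = (12I)^(1/4) = (12×3.893×10^6)^(1/4) = 82.7 mm

a ≈ 82.7 mm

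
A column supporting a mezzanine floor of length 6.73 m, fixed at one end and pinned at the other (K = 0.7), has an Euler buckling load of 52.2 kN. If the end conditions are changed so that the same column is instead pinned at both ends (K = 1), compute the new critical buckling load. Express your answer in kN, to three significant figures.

P_cr ≈ 25.6 kN

P_cr ∝ 1/K², so P_cr,new = P_cr,old × (K_old/K_new)² = 52.2 × (0.7/1)²
= 52.2 × 0.4900 = 25.6 kN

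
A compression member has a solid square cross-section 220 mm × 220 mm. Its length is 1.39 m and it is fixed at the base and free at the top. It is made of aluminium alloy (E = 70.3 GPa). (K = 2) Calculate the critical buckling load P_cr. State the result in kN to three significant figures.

P_cr ≈ 17500 kN

I = a⁴/12 = 220⁴/12 = 1.952×10^8 mm⁴
I = 1.952×10^8 mm⁴ = 1.952×10^-4 m⁴
Effective length L_e = K·L = 2 × 1.39 = 2.780 m
P_cr = π²EI / L_e² = π² × 70.3×10⁹ × 1.952×10^-4 / 2.780² = 1.753×10^7 N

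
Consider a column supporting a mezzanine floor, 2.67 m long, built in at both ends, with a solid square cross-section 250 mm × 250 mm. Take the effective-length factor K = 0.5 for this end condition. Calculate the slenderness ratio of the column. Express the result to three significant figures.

For a square r = a/√12 = 250/√12 = 72.17 mm
L_e = K·L = 0.5 × 2.67 m = 1.335 m = 1335.0 mm
λ = L_e / r_min = 1335.0 / 72.17 = 18.5

λ ≈ 18.5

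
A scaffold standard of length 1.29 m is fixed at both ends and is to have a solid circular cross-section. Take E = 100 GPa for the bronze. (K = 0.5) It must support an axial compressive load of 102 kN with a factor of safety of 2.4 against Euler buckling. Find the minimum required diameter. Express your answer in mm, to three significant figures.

Required P_cr = n·P = 2.4 × 102 = 244.8 kN
L_e = K·L = 0.5 × 1.29 = 0.6450 m
Required I = P_cr·L_e²/(π²E) = 2.448×10^5 × 0.6450² / (π² × 1.00×10^11) = 1.032×10^-7 m⁴
I_req = 1.032×10^5 mm⁴
Solid circle: I = πd⁴/64  ⇒  d = (64I/π)^(1/4) = (64×1.032×10^5/π)^(1/4) = 38.1 mm

d ≈ 38.1 mm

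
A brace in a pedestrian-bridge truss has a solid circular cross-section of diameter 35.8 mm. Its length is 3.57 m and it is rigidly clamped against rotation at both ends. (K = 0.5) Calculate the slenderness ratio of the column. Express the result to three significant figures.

I = πd⁴/64 = π×35.8⁴/64 = 8.063×10^4 mm⁴
A = 1.007×10^3 mm²;  r_min = √(I/A) = √(8.063×10^4/1.007×10^3) = 8.950 mm
L_e = K·L = 0.5 × 3.57 m = 1.785 m = 1785.0 mm
λ = L_e / r_min = 1785.0 / 8.950 = 199

λ ≈ 199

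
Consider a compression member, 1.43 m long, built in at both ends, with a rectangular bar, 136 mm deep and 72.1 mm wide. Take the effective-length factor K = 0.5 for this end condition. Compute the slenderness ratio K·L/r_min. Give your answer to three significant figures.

λ ≈ 34.4

Buckling occurs about the weak axis: I_min = h·b³/12 with b = 72.1 mm (the shorter side).
I_min = 136×72.1³/12 = 4.248×10^6 mm⁴
A = 9.806×10^3 mm²;  r_min = √(I/A) = √(4.248×10^6/9.806×10^3) = 20.81 mm
L_e = K·L = 0.5 × 1.43 m = 0.7150 m = 715.00 mm
λ = L_e / r_min = 715.00 / 20.81 = 34.4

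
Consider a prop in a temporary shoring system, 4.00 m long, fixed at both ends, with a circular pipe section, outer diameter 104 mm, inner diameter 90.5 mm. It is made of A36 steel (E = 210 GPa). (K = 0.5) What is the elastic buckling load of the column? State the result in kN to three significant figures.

d_o = 104 mm, d_i = 90.5 mm
I = π(d_o⁴ − d_i⁴)/64 = π(104⁴ − 90.50⁴)/64 = 2.450×10^6 mm⁴
I = 2.450×10^6 mm⁴ = 2.450×10^-6 m⁴
Effective length L_e = K·L = 0.5 × 4.00 = 2.000 m
P_cr = π²EI / L_e² = π² × 210×10⁹ × 2.450×10^-6 / 2.000² = 1.269×10^6 N

P_cr ≈ 1270 kN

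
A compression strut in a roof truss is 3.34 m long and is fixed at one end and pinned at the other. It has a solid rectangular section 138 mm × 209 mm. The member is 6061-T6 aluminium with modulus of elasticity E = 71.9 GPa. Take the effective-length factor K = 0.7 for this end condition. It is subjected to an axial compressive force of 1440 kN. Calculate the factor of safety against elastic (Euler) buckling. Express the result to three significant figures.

n ≈ 4.13

Buckling occurs about the weak axis: I_min = h·b³/12 with b = 138 mm (the shorter side).
I_min = 209×138³/12 = 4.577×10^7 mm⁴
I = 4.577×10^7 mm⁴ = 4.577×10^-5 m⁴
Effective length L_e = K·L = 0.7 × 3.34 = 2.338 m
P_cr = π²EI / L_e² = π² × 71.9×10⁹ × 4.577×10^-5 / 2.338² = 5.942×10^6 N
Factor of safety n = P_cr / P = 5942.1 / 1440 = 4.13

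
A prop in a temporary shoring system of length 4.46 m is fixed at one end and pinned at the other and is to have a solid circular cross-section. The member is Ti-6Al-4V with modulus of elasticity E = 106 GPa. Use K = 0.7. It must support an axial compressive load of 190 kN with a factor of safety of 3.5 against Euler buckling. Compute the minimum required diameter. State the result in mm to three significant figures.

d ≈ 106 mm

Required P_cr = n·P = 3.5 × 190 = 665.0 kN
L_e = K·L = 0.7 × 4.46 = 3.122 m
Required I = P_cr·L_e²/(π²E) = 6.650×10^5 × 3.122² / (π² × 1.06×10^11) = 6.196×10^-6 m⁴
I_req = 6.196×10^6 mm⁴
Solid circle: I = πd⁴/64  ⇒  d = (64I/π)^(1/4) = (64×6.196×10^6/π)^(1/4) = 106 mm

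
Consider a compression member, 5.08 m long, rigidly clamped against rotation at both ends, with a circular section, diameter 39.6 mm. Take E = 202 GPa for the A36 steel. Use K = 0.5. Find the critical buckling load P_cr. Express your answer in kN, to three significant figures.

I = πd⁴/64 = π×39.6⁴/64 = 1.207×10^5 mm⁴
I = 1.207×10^5 mm⁴ = 1.207×10^-7 m⁴
Effective length L_e = K·L = 0.5 × 5.08 = 2.540 m
P_cr = π²EI / L_e² = π² × 202×10⁹ × 1.207×10^-7 / 2.540² = 3.730×10^4 N

P_cr ≈ 37.3 kN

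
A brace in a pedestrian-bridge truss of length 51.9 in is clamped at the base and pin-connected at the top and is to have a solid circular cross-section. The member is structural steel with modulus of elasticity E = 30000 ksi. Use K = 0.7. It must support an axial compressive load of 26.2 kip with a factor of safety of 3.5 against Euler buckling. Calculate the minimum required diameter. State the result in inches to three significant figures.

d ≈ 1.70 in

Required P_cr = n·P = 3.5 × 26.2 = 91.70 kip
L_e = K·L = 0.7 × 51.9 = 36.33 in
Required I = P_cr·L_e²/(π²E) = 9.170×10^4 × 36.33² / (π² × 3.00×10^7) = 0.4088 in⁴
Solid circle: I = πd⁴/64  ⇒  d = (64I/π)^(1/4) = (64×0.4088/π)^(1/4) = 1.70 in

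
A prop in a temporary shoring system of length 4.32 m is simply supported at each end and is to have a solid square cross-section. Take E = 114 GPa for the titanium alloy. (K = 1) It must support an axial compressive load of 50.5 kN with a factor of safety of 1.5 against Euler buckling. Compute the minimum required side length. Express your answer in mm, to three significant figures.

Required P_cr = n·P = 1.5 × 50.5 = 75.75 kN
L_e = K·L = 1 × 4.32 = 4.320 m
Required I = P_cr·L_e²/(π²E) = 7.575×10^4 × 4.320² / (π² × 1.14×10^11) = 1.256×10^-6 m⁴
I_req = 1.256×10^6 mm⁴
Solid square: I = a⁴/12  ⇒  a = (12I)^(1/4) = (12×1.256×10^6)^(1/4) = 62.3 mm

a ≈ 62.3 mm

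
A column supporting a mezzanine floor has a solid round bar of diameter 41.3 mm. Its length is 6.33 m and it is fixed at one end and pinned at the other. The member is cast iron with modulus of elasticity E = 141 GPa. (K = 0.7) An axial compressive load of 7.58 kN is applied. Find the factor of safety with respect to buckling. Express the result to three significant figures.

n ≈ 1.34

I = πd⁴/64 = π×41.3⁴/64 = 1.428×10^5 mm⁴
I = 1.428×10^5 mm⁴ = 1.428×10^-7 m⁴
Effective length L_e = K·L = 0.7 × 6.33 = 4.431 m
P_cr = π²EI / L_e² = π² × 141×10⁹ × 1.428×10^-7 / 4.431² = 1.012×10^4 N
Factor of safety n = P_cr / P = 10.122 / 7.58 = 1.34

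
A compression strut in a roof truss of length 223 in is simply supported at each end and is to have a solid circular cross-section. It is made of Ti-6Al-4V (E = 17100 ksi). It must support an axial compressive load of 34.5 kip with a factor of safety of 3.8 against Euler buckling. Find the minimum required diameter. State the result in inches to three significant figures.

d ≈ 5.30 in

Required P_cr = n·P = 3.8 × 34.5 = 131.1 kip
L_e = K·L = 1 × 223 = 223.0 in
Required I = P_cr·L_e²/(π²E) = 1.311×10^5 × 223.0² / (π² × 1.71×10^7) = 38.63 in⁴
Solid circle: I = πd⁴/64  ⇒  d = (64I/π)^(1/4) = (64×38.63/π)^(1/4) = 5.30 in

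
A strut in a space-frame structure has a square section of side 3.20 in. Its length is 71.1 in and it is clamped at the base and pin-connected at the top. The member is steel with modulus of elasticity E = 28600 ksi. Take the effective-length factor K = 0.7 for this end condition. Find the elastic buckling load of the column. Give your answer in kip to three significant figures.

I = a⁴/12 = 3.20⁴/12 = 8.738 in⁴
Effective length L_e = K·L = 0.7 × 71.1 = 49.77 in
P_cr = π²EI / L_e² = π² × 28600×10³ × 8.738 / 49.77² = 9.957×10^5 lb

P_cr ≈ 996 kip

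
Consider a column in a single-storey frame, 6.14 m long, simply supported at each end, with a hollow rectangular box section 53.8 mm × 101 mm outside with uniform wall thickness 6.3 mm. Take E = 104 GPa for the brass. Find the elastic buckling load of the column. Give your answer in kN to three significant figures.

Inner dimensions: h_i = 101 − 2×6.3 = 88.40 mm, b_i = 53.8 − 2×6.3 = 41.20 mm
Weak-axis I_min = (h_o·b_o³ − h_i·b_i³)/12 with b_o = 53.8, b_i = 41.20 mm (shorter outer/inner sides).
I_min = (101×53.8³ − 88.40×41.20³)/12 = 7.955×10^5 mm⁴
I = 7.955×10^5 mm⁴ = 7.955×10^-7 m⁴
Effective length L_e = K·L = 1 × 6.14 = 6.140 m
P_cr = π²EI / L_e² = π² × 104×10⁹ × 7.955×10^-7 / 6.140² = 2.166×10^4 N

P_cr ≈ 21.7 kN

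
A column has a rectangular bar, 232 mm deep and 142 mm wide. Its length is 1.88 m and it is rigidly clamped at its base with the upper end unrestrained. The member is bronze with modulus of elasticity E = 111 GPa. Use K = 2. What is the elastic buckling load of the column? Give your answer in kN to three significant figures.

Buckling occurs about the weak axis: I_min = h·b³/12 with b = 142 mm (the shorter side).
I_min = 232×142³/12 = 5.536×10^7 mm⁴
I = 5.536×10^7 mm⁴ = 5.536×10^-5 m⁴
Effective length L_e = K·L = 2 × 1.88 = 3.760 m
P_cr = π²EI / L_e² = π² × 111×10⁹ × 5.536×10^-5 / 3.760² = 4.290×10^6 N

P_cr ≈ 4290 kN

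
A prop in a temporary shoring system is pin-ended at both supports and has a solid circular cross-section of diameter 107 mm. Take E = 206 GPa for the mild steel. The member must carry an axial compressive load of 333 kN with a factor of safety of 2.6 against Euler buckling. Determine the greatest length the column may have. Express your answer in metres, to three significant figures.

I = πd⁴/64 = π×107⁴/64 = 6.434×10^6 mm⁴
I = 6.434×10^-6 m⁴
Required critical load P_cr = n·P = 2.6 × 333 = 865.8 kN = 8.658×10^5 N
From P_cr = π²EI/(K·L)²:  L = (1/K)·√(π²EI/P_cr) = (1/1)·√(π²×2.06×10^11×6.434×10^-6/8.658×10^5)
L = 3.89 m

L_max ≈ 3.89 m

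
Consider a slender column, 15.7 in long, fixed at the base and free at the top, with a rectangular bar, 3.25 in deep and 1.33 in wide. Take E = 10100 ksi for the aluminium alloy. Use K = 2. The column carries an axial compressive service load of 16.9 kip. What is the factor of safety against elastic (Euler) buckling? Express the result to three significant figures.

Buckling occurs about the weak axis: I_min = h·b³/12 with b = 1.33 in (the shorter side).
I_min = 3.25×1.33³/12 = 0.6372 in⁴
Effective length L_e = K·L = 2 × 15.7 = 31.40 in
P_cr = π²EI / L_e² = π² × 10100×10³ × 0.6372 / 31.40² = 6.442×10^4 lb
Factor of safety n = P_cr / P = 64.420 / 16.9 = 3.81

n ≈ 3.81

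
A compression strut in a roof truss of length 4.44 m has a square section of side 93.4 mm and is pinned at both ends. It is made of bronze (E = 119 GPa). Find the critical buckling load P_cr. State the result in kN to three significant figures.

I = a⁴/12 = 93.4⁴/12 = 6.342×10^6 mm⁴
I = 6.342×10^6 mm⁴ = 6.342×10^-6 m⁴
Effective length L_e = K·L = 1 × 4.44 = 4.440 m
P_cr = π²EI / L_e² = π² × 119×10⁹ × 6.342×10^-6 / 4.440² = 3.778×10^5 N

P_cr ≈ 378 kN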